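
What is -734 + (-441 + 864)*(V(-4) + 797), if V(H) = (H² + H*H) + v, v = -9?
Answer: 346126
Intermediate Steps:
V(H) = -9 + 2*H² (V(H) = (H² + H*H) - 9 = (H² + H²) - 9 = 2*H² - 9 = -9 + 2*H²)
-734 + (-441 + 864)*(V(-4) + 797) = -734 + (-441 + 864)*((-9 + 2*(-4)²) + 797) = -734 + 423*((-9 + 2*16) + 797) = -734 + 423*((-9 + 32) + 797) = -734 + 423*(23 + 797) = -734 + 423*820 = -734 + 346860 = 346126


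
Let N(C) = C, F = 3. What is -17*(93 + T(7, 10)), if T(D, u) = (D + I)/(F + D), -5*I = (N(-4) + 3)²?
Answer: -39814/25 ≈ -1592.6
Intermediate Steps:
I = -⅕ (I = -(-4 + 3)²/5 = -⅕*(-1)² = -⅕*1 = -⅕ ≈ -0.20000)
T(D, u) = (-⅕ + D)/(3 + D) (T(D, u) = (D - ⅕)/(3 + D) = (-⅕ + D)/(3 + D))
-17*(93 + T(7, 10)) = -17*(93 + (-⅕ + 7)/(3 + 7)) = -17*(93 + (34/5)/10) = -17*(93 + (⅒)*(34/5)) = -17*(93 + 17/25) = -17*2342/25 = -39814/25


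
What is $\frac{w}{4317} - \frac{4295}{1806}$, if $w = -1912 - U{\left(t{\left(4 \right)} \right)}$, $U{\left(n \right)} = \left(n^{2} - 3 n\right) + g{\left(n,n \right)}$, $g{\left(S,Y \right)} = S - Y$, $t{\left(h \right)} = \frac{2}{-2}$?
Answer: $- \frac{7333937}{2598834} \approx -2.822$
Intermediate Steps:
$t{\left(h \right)} = -1$ ($t{\left(h \right)} = 2 \left(- \frac{1}{2}\right) = -1$)
$U{\left(n \right)} = n^{2} - 3 n$ ($U{\left(n \right)} = \left(n^{2} - 3 n\right) + \left(n - n\right) = \left(n^{2} - 3 n\right) + 0 = n^{2} - 3 n$)
$w = -1916$ ($w = -1912 - - (-3 - 1) = -1912 - \left(-1\right) \left(-4\right) = -1912 - 4 = -1916$)
$\frac{w}{4317} - \frac{4295}{1806} = - \frac{1916}{4317} - \frac{4295}{1806} = - \frac{7333937}{2598834}$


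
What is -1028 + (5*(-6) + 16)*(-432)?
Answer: 5020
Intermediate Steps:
-1028 + (5*(-6) + 16)*(-432) = -1028 + (-30 + 16)*(-432) = -1028 - 14*(-432) = -1028 + 6048 = 5020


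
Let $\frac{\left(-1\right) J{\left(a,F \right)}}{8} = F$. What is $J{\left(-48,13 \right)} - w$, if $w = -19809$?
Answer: $19705$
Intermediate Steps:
$J{\left(a,F \right)} = - 8 F$
$J{\left(-48,13 \right)} - w = \left(-8\right) 13 - -19809 = -104 + 19809 = 19705$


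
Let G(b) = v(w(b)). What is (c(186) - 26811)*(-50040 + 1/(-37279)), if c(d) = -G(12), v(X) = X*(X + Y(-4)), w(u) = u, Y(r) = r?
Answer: 50193425319027/37279 ≈ 1.3464e+9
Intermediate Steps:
v(X) = X*(-4 + X) (v(X) = X*(X - 4) = X*(-4 + X))
G(b) = b*(-4 + b)
c(d) = -96 (c(d) = -12*(-4 + 12) = -12*8 = -1*96 = -96)
(c(186) - 26811)*(-50040 + 1/(-37279)) = (-96 - 26811)*(-50040 + 1/(-37279)) = -26907*(-50040 - 1/37279) = -26907*(-1865441161/37279) = 50193425319027/37279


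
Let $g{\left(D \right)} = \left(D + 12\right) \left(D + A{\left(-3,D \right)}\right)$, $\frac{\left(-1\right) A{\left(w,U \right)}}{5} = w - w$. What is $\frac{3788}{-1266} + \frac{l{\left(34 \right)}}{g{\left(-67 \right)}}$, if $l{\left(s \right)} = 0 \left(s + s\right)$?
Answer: $- \frac{1894}{633} \approx -2.9921$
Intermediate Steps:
$A{\left(w,U \right)} = 0$ ($A{\left(w,U \right)} = - 5 \left(w - w\right) = \left(-5\right) 0 = 0$)
$g{\left(D \right)} = D \left(12 + D\right)$ ($g{\left(D \right)} = \left(D + 12\right) \left(D + 0\right) = \left(12 + D\right) D = D \left(12 + D\right)$)
$l{\left(s \right)} = 0$ ($l{\left(s \right)} = 0 \cdot 2 s = 0$)
$\frac{3788}{-1266} + \frac{l{\left(34 \right)}}{g{\left(-67 \right)}} = \frac{3788}{-1266} + \frac{0}{\left(-67\right) \left(12 - 67\right)} = 3788 \left(- \frac{1}{1266}\right) + \frac{0}{\left(-67\right) \left(-55\right)} = - \frac{1894}{633} + \frac{0}{3685} = - \frac{1894}{633} + 0 \cdot \frac{1}{3685} = - \frac{1894}{633} + 0 = - \frac{1894}{633}$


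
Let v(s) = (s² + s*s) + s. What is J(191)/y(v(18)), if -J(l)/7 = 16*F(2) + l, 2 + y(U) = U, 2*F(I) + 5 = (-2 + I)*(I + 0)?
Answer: -1057/664 ≈ -1.5919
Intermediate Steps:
v(s) = s + 2*s² (v(s) = (s² + s²) + s = 2*s² + s = s + 2*s²)
F(I) = -5/2 + I*(-2 + I)/2 (F(I) = -5/2 + ((-2 + I)*(I + 0))/2 = -5/2 + ((-2 + I)*I)/2 = -5/2 + (I*(-2 + I))/2 = -5/2 + I*(-2 + I)/2)
y(U) = -2 + U
J(l) = 280 - 7*l (J(l) = -7*(16*(-5/2 + (½)*2² - 1*2) + l) = -7*(16*(-5/2 + (½)*4 - 2) + l) = -7*(16*(-5/2 + 2 - 2) + l) = -7*(16*(-5/2) + l) = -7*(-40 + l) = 280 - 7*l)
J(191)/y(v(18)) = (280 - 7*191)/(-2 + 18*(1 + 2*18)) = (280 - 1337)/(-2 + 18*(1 + 36)) = -1057/(-2 + 18*37) = -1057/(-2 + 666) = -1057/664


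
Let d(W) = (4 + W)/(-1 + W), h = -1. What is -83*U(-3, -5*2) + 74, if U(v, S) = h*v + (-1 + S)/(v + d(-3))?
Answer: -5927/13 ≈ -455.92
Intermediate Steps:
d(W) = (4 + W)/(-1 + W)
U(v, S) = -v + (-1 + S)/(-¼ + v) (U(v, S) = -v + (-1 + S)/(v + (4 - 3)/(-1 - 3)) = -v + (-1 + S)/(v + 1/(-4)) = -v + (-1 + S)/(v - ¼*1) = -v + (-1 + S)/(v - ¼) = -v + (-1 + S)/(-¼ + v))
-83*U(-3, -5*2) + 74 = -83*(-4 - 3 - 4*(-3)² + 4*(-5*2))/(-1 + 4*(-3)) + 74 = -83*(-4 - 3 - 4*9 + 4*(-10))/(-1 - 12) + 74 = -83*(-4 - 3 - 36 - 40)/(-13) + 74 = -(-83)*(-83)/13 + 74 = -83*83/13 + 74 = -6889/13 + 74 = -5927/13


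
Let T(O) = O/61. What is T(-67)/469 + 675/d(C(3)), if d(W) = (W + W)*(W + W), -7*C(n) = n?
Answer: 1569221/1708 ≈ 918.75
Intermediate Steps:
C(n) = -n/7
d(W) = 4*W² (d(W) = (2*W)*(2*W) = 4*W²)
T(O) = O/61 (T(O) = O*(1/61) = O/61)
T(-67)/469 + 675/d(C(3)) = ((1/61)*(-67))/469 + 675/((4*(-⅐*3)²)) = -67/61*1/469 + 675/((4*(-3/7)²)) = -1/427 + 675/((4*(9/49))) = -1/427 + 675/(36/49) = -1/427 + 675*(49/36) = -1/427 + 3675/4 = 1569221/1708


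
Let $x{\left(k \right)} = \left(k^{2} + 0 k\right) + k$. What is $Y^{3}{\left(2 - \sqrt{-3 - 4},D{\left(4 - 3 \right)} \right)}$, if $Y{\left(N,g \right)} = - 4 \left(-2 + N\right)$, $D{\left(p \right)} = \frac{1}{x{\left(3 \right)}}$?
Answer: $- 448 i \sqrt{7} \approx - 1185.3 i$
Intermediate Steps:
$x{\left(k \right)} = k + k^{2}$ ($x{\left(k \right)} = \left(k^{2} + 0\right) + k = k^{2} + k = k + k^{2}$)
$D{\left(p \right)} = \frac{1}{12}$ ($D{\left(p \right)} = \frac{1}{3 \left(1 + 3\right)} = \frac{1}{3 \cdot 4} = \frac{1}{12}$)
$Y{\left(N,g \right)} = 8 - 4 N$
$Y^{3}{\left(2 - \sqrt{-3 - 4},D{\left(4 - 3 \right)} \right)} = \left(8 - 4 \left(2 - \sqrt{-3 - 4}\right)\right)^{3} = \left(8 - 4 \left(2 - \sqrt{-7}\right)\right)^{3} = \left(8 - 4 \left(2 - i \sqrt{7}\right)\right)^{3} = \left(8 - \left(8 - 4 i \sqrt{7}\right)\right)^{3} = \left(4 i \sqrt{7}\right)^{3} = - 448 i \sqrt{7}$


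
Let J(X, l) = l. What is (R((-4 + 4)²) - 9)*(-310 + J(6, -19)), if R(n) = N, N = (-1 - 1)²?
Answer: 1645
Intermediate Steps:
N = 4 (N = (-2)² = 4)
R(n) = 4
(R((-4 + 4)²) - 9)*(-310 + J(6, -19)) = (4 - 9)*(-310 - 19) = -5*(-329) = 1645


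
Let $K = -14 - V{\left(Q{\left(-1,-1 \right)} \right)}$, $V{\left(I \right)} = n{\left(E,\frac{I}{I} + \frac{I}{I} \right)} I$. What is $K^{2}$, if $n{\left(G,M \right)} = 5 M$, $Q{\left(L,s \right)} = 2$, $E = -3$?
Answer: $1156$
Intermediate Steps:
$V{\left(I \right)} = 10 I$ ($V{\left(I \right)} = 5 \left(\frac{I}{I} + \frac{I}{I}\right) I = 5 \left(1 + 1\right) I = 5 \cdot 2 I = 10 I$)
$K = -34$ ($K = -14 - 10 \cdot 2 = -14 - 20 = -34$)
$K^{2} = \left(-34\right)^{2} = 1156$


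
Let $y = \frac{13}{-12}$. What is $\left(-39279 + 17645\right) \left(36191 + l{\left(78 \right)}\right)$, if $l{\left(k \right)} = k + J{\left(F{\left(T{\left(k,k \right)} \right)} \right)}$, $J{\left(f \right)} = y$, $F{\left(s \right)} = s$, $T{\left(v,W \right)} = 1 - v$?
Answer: $- \frac{4707720655}{6} \approx -7.8462 \cdot 10^{8}$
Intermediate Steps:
$y = - \frac{13}{12}$ ($y = 13 \left(- \frac{1}{12}\right) = - \frac{13}{12} \approx -1.0833$)
$J{\left(f \right)} = - \frac{13}{12}$
$l{\left(k \right)} = - \frac{13}{12} + k$ ($l{\left(k \right)} = k - \frac{13}{12} = - \frac{13}{12} + k$)
$\left(-39279 + 17645\right) \left(36191 + l{\left(78 \right)}\right) = \left(-39279 + 17645\right) \left(36191 + \left(- \frac{13}{12} + 78\right)\right) = - 21634 \left(36191 + \frac{923}{12}\right) = \left(-21634\right) \frac{435215}{12} = - \frac{4707720655}{6}$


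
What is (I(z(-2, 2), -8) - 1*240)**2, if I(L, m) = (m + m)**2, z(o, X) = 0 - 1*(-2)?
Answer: 256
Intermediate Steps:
z(o, X) = 2 (z(o, X) = 0 + 2 = 2)
I(L, m) = 4*m**2 (I(L, m) = (2*m)**2 = 4*m**2)
(I(z(-2, 2), -8) - 1*240)**2 = (4*(-8)**2 - 1*240)**2 = (4*64 - 240)**2 = (256 - 240)**2 = 16**2 = 256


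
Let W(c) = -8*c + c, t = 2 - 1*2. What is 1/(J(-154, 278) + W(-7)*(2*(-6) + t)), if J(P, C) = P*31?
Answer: -1/5362 ≈ -0.00018650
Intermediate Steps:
t = 0 (t = 2 - 2 = 0)
W(c) = -7*c
J(P, C) = 31*P
1/(J(-154, 278) + W(-7)*(2*(-6) + t)) = 1/(31*(-154) + (-7*(-7))*(2*(-6) + 0)) = 1/(-4774 + 49*(-12 + 0)) = 1/(-4774 + 49*(-12)) = 1/(-4774 - 588) = 1/(-5362) = -1/5362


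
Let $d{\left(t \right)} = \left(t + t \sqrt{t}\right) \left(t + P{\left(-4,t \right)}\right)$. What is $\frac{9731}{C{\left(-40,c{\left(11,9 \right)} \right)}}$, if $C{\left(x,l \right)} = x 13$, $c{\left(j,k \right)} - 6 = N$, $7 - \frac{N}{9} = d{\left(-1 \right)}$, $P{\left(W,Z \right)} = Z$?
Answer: $- \frac{9731}{520} \approx -18.713$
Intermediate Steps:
$d{\left(t \right)} = 2 t \left(t + t^{\frac{3}{2}}\right)$ ($d{\left(t \right)} = \left(t + t \sqrt{t}\right) \left(t + t\right) = \left(t + t^{\frac{3}{2}}\right) 2 t = 2 t \left(t + t^{\frac{3}{2}}\right)$)
$N = 45 - 18 i$ ($N = 63 - 9 \left(2 \left(-1\right)^{2} + 2 \left(-1\right)^{\frac{5}{2}}\right) = 63 - 9 \left(2 \cdot 1 + 2 i\right) = 63 - 9 \left(2 + 2 i\right) = 63 - \left(18 + 18 i\right) = 45 - 18 i \approx 45.0 - 18.0 i$)
$c{\left(j,k \right)} = 51 - 18 i$ ($c{\left(j,k \right)} = 6 + \left(45 - 18 i\right) = 51 - 18 i$)
$C{\left(x,l \right)} = 13 x$
$\frac{9731}{C{\left(-40,c{\left(11,9 \right)} \right)}} = \frac{9731}{13 \left(-40\right)} = \frac{9731}{-520} = 9731 \left(- \frac{1}{520}\right) = - \frac{9731}{520}$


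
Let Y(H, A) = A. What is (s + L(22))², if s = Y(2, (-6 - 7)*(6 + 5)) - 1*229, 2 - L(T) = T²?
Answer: 729316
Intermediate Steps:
L(T) = 2 - T²
s = -372 (s = (-6 - 7)*(6 + 5) - 1*229 = -13*11 - 229 = -143 - 229 = -372)
(s + L(22))² = (-372 + (2 - 1*22²))² = (-372 + (2 - 1*484))² = (-372 + (2 - 484))² = (-372 - 482)² = (-854)² = 729316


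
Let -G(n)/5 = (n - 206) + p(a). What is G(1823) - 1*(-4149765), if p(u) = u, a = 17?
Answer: 4141595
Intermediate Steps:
G(n) = 945 - 5*n (G(n) = -5*((n - 206) + 17) = -5*((-206 + n) + 17) = -5*(-189 + n) = 945 - 5*n)
G(1823) - 1*(-4149765) = (945 - 5*1823) - 1*(-4149765) = (945 - 9115) + 4149765 = -8170 + 4149765 = 4141595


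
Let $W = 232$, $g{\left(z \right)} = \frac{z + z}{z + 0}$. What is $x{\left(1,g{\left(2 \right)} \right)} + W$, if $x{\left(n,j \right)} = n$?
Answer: $233$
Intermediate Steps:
$g{\left(z \right)} = 2$ ($g{\left(z \right)} = \frac{2 z}{z} = 2$)
$x{\left(1,g{\left(2 \right)} \right)} + W = 1 + 232 = 233$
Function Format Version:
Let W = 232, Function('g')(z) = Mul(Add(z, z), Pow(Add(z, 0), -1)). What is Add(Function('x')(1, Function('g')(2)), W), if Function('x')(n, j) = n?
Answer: 233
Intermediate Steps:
Function('g')(z) = 2 (Function('g')(z) = Mul(Mul(2, z), Pow(z, -1)) = 2)
Add(Function('x')(1, Function('g')(2)), W) = Add(1, 232) = 233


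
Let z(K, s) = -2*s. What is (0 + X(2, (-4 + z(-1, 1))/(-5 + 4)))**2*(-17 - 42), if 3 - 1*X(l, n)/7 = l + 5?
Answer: -46256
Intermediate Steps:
X(l, n) = -14 - 7*l (X(l, n) = 21 - 7*(l + 5) = 21 - 7*(5 + l) = 21 + (-35 - 7*l) = -14 - 7*l)
(0 + X(2, (-4 + z(-1, 1))/(-5 + 4)))**2*(-17 - 42) = (0 + (-14 - 7*2))**2*(-17 - 42) = (0 + (-14 - 14))**2*(-59) = (0 - 28)**2*(-59) = (-28)**2*(-59) = 784*(-59) = -46256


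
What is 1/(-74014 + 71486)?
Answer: -1/2528 ≈ -0.00039557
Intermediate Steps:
1/(-74014 + 71486) = 1/(-2528) = -1/2528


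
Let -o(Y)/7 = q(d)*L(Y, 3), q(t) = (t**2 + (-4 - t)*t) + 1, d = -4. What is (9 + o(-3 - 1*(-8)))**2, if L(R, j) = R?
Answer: 343396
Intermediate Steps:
q(t) = 1 + t**2 + t*(-4 - t) (q(t) = (t**2 + t*(-4 - t)) + 1 = 1 + t**2 + t*(-4 - t))
o(Y) = -119*Y (o(Y) = -7*(1 - 4*(-4))*Y = -7*(1 + 16)*Y = -119*Y)
(9 + o(-3 - 1*(-8)))**2 = (9 - 119*(-3 - 1*(-8)))**2 = (9 - 119*(-3 + 8))**2 = (9 - 119*5)**2 = (9 - 595)**2 = (-586)**2 = 343396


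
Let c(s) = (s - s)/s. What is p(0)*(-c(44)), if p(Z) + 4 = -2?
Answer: 0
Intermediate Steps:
c(s) = 0 (c(s) = 0/s = 0)
p(Z) = -6 (p(Z) = -4 - 2 = -6)
p(0)*(-c(44)) = -(-6)*0 = -6*0 = 0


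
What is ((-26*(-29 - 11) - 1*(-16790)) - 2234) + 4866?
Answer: 20462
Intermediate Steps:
((-26*(-29 - 11) - 1*(-16790)) - 2234) + 4866 = ((-26*(-40) + 16790) - 2234) + 4866 = ((1040 + 16790) - 2234) + 4866 = (17830 - 2234) + 4866 = 15596 + 4866 = 20462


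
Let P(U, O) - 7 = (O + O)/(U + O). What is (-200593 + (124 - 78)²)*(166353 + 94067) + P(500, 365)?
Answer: -8941916797463/173 ≈ -5.1687e+10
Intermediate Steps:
P(U, O) = 7 + 2*O/(O + U) (P(U, O) = 7 + (O + O)/(U + O) = 7 + (2*O)/(O + U) = 7 + 2*O/(O + U))
(-200593 + (124 - 78)²)*(166353 + 94067) + P(500, 365) = (-200593 + (124 - 78)²)*(166353 + 94067) + (7*500 + 9*365)/(365 + 500) = (-200593 + 46²)*260420 + (3500 + 3285)/865 = (-200593 + 2116)*260420 + (1/865)*6785 = -198477*260420 + 1357/173 = -51687380340 + 1357/173 = -8941916797463/173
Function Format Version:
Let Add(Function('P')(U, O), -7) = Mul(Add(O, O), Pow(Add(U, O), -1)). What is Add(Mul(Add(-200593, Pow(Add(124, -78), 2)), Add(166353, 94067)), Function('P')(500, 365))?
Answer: Rational(-8941916797463, 173) ≈ -5.1687e+10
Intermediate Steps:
Function('P')(U, O) = Add(7, Mul(2, O, Pow(Add(O, U), -1))) (Function('P')(U, O) = Add(7, Mul(Add(O, O), Pow(Add(U, O), -1))) = Add(7, Mul(Mul(2, O), Pow(Add(O, U), -1))) = Add(7, Mul(2, O, Pow(Add(O, U), -1))))
Add(Mul(Add(-200593, Pow(Add(124, -78), 2)), Add(166353, 94067)), Function('P')(500, 365)) = Add(Mul(Add(-200593, Pow(Add(124, -78), 2)), Add(166353, 94067)), Mul(Pow(Add(365, 500), -1), Add(Mul(7, 500), Mul(9, 365)))) = Add(Mul(Add(-200593, Pow(46, 2)), 260420), Mul(Pow(865, -1), Add(3500, 3285))) = Add(Mul(Add(-200593, 2116), 260420), Mul(Rational(1, 865), 6785)) = Add(Mul(-198477, 260420), Rational(1357, 173)) = Add(-51687380340, Rational(1357, 173)) = Rational(-8941916797463, 173)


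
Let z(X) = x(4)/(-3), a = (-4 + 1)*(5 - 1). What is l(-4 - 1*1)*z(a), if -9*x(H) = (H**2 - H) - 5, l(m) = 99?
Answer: 77/3 ≈ 25.667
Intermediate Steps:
x(H) = 5/9 - H**2/9 + H/9 (x(H) = -((H**2 - H) - 5)/9 = -(-5 + H**2 - H)/9 = 5/9 - H**2/9 + H/9)
a = -12 (a = -3*4 = -12)
z(X) = 7/27 (z(X) = (5/9 - 1/9*4**2 + (1/9)*4)/(-3) = (5/9 - 1/9*16 + 4/9)*(-1/3) = (5/9 - 16/9 + 4/9)*(-1/3) = -7/9*(-1/3) = 7/27)
l(-4 - 1*1)*z(a) = 99*(7/27) = 77/3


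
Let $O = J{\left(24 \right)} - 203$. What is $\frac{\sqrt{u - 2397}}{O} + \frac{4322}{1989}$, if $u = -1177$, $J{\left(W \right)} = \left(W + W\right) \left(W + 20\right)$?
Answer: $\frac{4322}{1989} + \frac{i \sqrt{3574}}{1909} \approx 2.173 + 0.031316 i$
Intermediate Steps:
$J{\left(W \right)} = 2 W \left(20 + W\right)$
$O = 1909$ ($O = 2 \cdot 24 \left(20 + 24\right) - 203 = 2 \cdot 24 \cdot 44 - 203 = 2112 - 203 = 1909$)
$\frac{\sqrt{u - 2397}}{O} + \frac{4322}{1989} = \frac{\sqrt{-1177 - 2397}}{1909} + \frac{4322}{1989} = \sqrt{-3574} \cdot \frac{1}{1909} + 4322 \cdot \frac{1}{1989} = i \sqrt{3574} \cdot \frac{1}{1909} + \frac{4322}{1989} = \frac{i \sqrt{3574}}{1909} + \frac{4322}{1989} = \frac{4322}{1989} + \frac{i \sqrt{3574}}{1909}$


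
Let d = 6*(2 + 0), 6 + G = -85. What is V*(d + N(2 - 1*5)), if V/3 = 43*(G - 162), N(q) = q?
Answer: -293733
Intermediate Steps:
G = -91 (G = -6 - 85 = -91)
d = 12 (d = 6*2 = 12)
V = -32637 (V = 3*(43*(-91 - 162)) = 3*(43*(-253)) = 3*(-10879) = -32637)
V*(d + N(2 - 1*5)) = -32637*(12 + (2 - 1*5)) = -32637*(12 + (2 - 5)) = -32637*(12 - 3) = -32637*9 = -293733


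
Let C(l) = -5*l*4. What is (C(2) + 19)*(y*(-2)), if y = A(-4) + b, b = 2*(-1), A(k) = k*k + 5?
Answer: 798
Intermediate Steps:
C(l) = -20*l
A(k) = 5 + k² (A(k) = k² + 5 = 5 + k²)
b = -2
y = 19 (y = (5 + (-4)²) - 2 = (5 + 16) - 2 = 21 - 2 = 19)
(C(2) + 19)*(y*(-2)) = (-20*2 + 19)*(19*(-2)) = (-40 + 19)*(-38) = -21*(-38) = 798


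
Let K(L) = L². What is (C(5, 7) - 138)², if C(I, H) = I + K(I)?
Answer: 11664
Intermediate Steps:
C(I, H) = I + I²
(C(5, 7) - 138)² = (5*(1 + 5) - 138)² = (5*6 - 138)² = (30 - 138)² = (-108)² = 11664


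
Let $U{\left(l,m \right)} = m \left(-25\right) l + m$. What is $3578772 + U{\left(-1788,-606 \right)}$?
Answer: $-23510034$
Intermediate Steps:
$U{\left(l,m \right)} = m - 25 l m$ ($U{\left(l,m \right)} = - 25 m l + m = - 25 l m + m = m - 25 l m$)
$3578772 + U{\left(-1788,-606 \right)} = 3578772 - 606 \left(1 - -44700\right) = 3578772 - 606 \left(1 + 44700\right) = 3578772 - 27088806 = -23510034$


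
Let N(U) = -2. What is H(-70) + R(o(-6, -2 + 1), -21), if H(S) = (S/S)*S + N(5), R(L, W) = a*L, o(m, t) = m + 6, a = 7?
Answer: -72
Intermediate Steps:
o(m, t) = 6 + m
R(L, W) = 7*L
H(S) = -2 + S (H(S) = (S/S)*S - 2 = 1*S - 2 = S - 2 = -2 + S)
H(-70) + R(o(-6, -2 + 1), -21) = (-2 - 70) + 7*(6 - 6) = -72 + 7*0 = -72 + 0 = -72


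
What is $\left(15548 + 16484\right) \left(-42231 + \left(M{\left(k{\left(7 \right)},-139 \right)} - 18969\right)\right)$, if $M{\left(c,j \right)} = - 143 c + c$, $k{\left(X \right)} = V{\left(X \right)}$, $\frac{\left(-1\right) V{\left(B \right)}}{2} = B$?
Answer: $-1896678784$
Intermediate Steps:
$V{\left(B \right)} = - 2 B$
$k{\left(X \right)} = - 2 X$
$M{\left(c,j \right)} = - 142 c$
$\left(15548 + 16484\right) \left(-42231 + \left(M{\left(k{\left(7 \right)},-139 \right)} - 18969\right)\right) = \left(15548 + 16484\right) \left(-42231 - \left(18969 + 142 \left(\left(-2\right) 7\right)\right)\right) = 32032 \left(-42231 - 16981\right) = 32032 \left(-59212\right) = -1896678784$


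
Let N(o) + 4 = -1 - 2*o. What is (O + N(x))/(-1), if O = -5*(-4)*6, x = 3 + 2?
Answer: -105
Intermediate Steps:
x = 5
N(o) = -5 - 2*o (N(o) = -4 + (-1 - 2*o) = -5 - 2*o)
O = 120 (O = 20*6 = 120)
(O + N(x))/(-1) = (120 + (-5 - 2*5))/(-1) = -(120 + (-5 - 10)) = -(120 - 15) = -1*105 = -105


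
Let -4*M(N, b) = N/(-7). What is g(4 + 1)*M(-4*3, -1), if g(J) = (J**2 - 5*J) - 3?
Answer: 9/7 ≈ 1.2857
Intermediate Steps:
M(N, b) = N/28 (M(N, b) = -N/(4*(-7)) = -N*(-1)/(4*7) = -(-1)*N/28 = N/28)
g(J) = -3 + J**2 - 5*J
g(4 + 1)*M(-4*3, -1) = (-3 + (4 + 1)**2 - 5*(4 + 1))*((-4*3)/28) = (-3 + 5**2 - 5*5)*((1/28)*(-12)) = (-3 + 25 - 25)*(-3/7) = -3*(-3/7) = 9/7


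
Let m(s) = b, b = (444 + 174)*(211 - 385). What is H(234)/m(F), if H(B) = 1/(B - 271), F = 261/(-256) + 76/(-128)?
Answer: 1/3978684 ≈ 2.5134e-7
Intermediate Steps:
b = -107532 (b = 618*(-174) = -107532)
F = -413/256 (F = 261*(-1/256) + 76*(-1/128) = -261/256 - 19/32 = -413/256 ≈ -1.6133)
m(s) = -107532
H(B) = 1/(-271 + B)
H(234)/m(F) = 1/((-271 + 234)*(-107532)) = -1/107532/(-37) = -1/37*(-1/107532) = 1/3978684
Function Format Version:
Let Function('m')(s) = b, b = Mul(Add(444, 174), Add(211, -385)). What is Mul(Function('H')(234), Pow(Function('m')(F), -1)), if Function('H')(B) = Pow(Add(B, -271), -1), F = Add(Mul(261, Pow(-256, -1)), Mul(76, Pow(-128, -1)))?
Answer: Rational(1, 3978684) ≈ 2.5134e-7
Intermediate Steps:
b = -107532 (b = Mul(618, -174) = -107532)
F = Rational(-413, 256) (F = Add(Mul(261, Rational(-1, 256)), Mul(76, Rational(-1, 128))) = Add(Rational(-261, 256), Rational(-19, 32)) = Rational(-413, 256) ≈ -1.6133)
Function('m')(s) = -107532
Function('H')(B) = Pow(Add(-271, B), -1)
Mul(Function('H')(234), Pow(Function('m')(F), -1)) = Mul(Pow(Add(-271, 234), -1), Pow(-107532, -1)) = Mul(Pow(-37, -1), Rational(-1, 107532)) = Mul(Rational(-1, 37), Rational(-1, 107532)) = Rational(1, 3978684)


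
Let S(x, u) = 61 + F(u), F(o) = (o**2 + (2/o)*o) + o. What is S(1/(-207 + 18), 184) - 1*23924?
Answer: 10179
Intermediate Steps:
F(o) = 2 + o + o**2 (F(o) = (o**2 + 2) + o = (2 + o**2) + o = 2 + o + o**2)
S(x, u) = 63 + u + u**2 (S(x, u) = 61 + (2 + u + u**2) = 63 + u + u**2)
S(1/(-207 + 18), 184) - 1*23924 = (63 + 184 + 184**2) - 1*23924 = (63 + 184 + 33856) - 23924 = 34103 - 23924 = 10179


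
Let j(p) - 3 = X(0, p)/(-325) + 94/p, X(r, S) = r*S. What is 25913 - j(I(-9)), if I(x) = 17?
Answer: 440376/17 ≈ 25904.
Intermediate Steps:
X(r, S) = S*r
j(p) = 3 + 94/p (j(p) = 3 + ((p*0)/(-325) + 94/p) = 3 + (0*(-1/325) + 94/p) = 3 + (0 + 94/p) = 3 + 94/p)
25913 - j(I(-9)) = 25913 - (3 + 94/17) = 25913 - 1*145/17 = 25913 - 145/17 = 440376/17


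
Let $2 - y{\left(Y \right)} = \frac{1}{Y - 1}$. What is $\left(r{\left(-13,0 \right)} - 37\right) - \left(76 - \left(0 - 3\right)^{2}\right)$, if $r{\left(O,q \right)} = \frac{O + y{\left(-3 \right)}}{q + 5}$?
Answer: $- \frac{2123}{20} \approx -106.15$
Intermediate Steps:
$y{\left(Y \right)} = 2 - \frac{1}{-1 + Y}$ ($y{\left(Y \right)} = 2 - \frac{1}{Y - 1} = 2 - \frac{1}{-1 + Y}$)
$r{\left(O,q \right)} = \frac{\frac{9}{4} + O}{5 + q}$ ($r{\left(O,q \right)} = \frac{O + \frac{-3 + 2 \left(-3\right)}{-1 - 3}}{q + 5} = \frac{O + \frac{-3 - 6}{-4}}{5 + q} = \frac{O - - \frac{9}{4}}{5 + q} = \frac{O + \frac{9}{4}}{5 + q} = \frac{\frac{9}{4} + O}{5 + q}$)
$\left(r{\left(-13,0 \right)} - 37\right) - \left(76 - \left(0 - 3\right)^{2}\right) = \left(\frac{\frac{9}{4} - 13}{5 + 0} - 37\right) - \left(76 - \left(0 - 3\right)^{2}\right) = \left(\frac{1}{5} \left(- \frac{43}{4}\right) - 37\right) - \left(76 - \left(-3\right)^{2}\right) = \left(\frac{1}{5} \left(- \frac{43}{4}\right) - 37\right) + \left(9 - 76\right) = \left(- \frac{43}{20} - 37\right) - 67 = - \frac{783}{20} - 67 = - \frac{2123}{20}$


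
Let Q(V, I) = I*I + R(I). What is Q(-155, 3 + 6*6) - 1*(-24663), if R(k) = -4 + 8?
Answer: 26188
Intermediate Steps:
R(k) = 4
Q(V, I) = 4 + I**2 (Q(V, I) = I*I + 4 = I**2 + 4 = 4 + I**2)
Q(-155, 3 + 6*6) - 1*(-24663) = (4 + (3 + 6*6)**2) - 1*(-24663) = (4 + (3 + 36)**2) + 24663 = (4 + 39**2) + 24663 = (4 + 1521) + 24663 = 1525 + 24663 = 26188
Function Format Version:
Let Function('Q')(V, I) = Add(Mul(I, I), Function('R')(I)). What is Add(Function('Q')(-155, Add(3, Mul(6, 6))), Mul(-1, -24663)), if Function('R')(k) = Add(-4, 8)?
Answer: 26188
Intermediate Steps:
Function('R')(k) = 4
Function('Q')(V, I) = Add(4, Pow(I, 2)) (Function('Q')(V, I) = Add(Mul(I, I), 4) = Add(Pow(I, 2), 4) = Add(4, Pow(I, 2)))
Add(Function('Q')(-155, Add(3, Mul(6, 6))), Mul(-1, -24663)) = Add(Add(4, Pow(Add(3, Mul(6, 6)), 2)), Mul(-1, -24663)) = Add(Add(4, Pow(Add(3, 36), 2)), 24663) = Add(Add(4, Pow(39, 2)), 24663) = Add(Add(4, 1521), 24663) = Add(1525, 24663) = 26188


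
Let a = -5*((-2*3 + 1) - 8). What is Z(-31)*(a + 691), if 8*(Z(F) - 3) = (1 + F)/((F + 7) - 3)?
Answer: 2373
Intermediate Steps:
Z(F) = 3 + (1 + F)/(8*(4 + F)) (Z(F) = 3 + ((1 + F)/((F + 7) - 3))/8 = 3 + ((1 + F)/((7 + F) - 3))/8 = 3 + ((1 + F)/(4 + F))/8 = 3 + (1 + F)/(8*(4 + F)))
a = 65 (a = -5*((-6 + 1) - 8) = -5*(-5 - 8) = -5*(-13) = 65)
Z(-31)*(a + 691) = ((97 + 25*(-31))/(8*(4 - 31)))*(65 + 691) = ((1/8)*(97 - 775)/(-27))*756 = ((1/8)*(-1/27)*(-678))*756 = (113/36)*756 = 2373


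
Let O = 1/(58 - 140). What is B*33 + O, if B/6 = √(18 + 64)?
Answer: -1/82 + 198*√82 ≈ 1793.0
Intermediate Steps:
B = 6*√82 (B = 6*√(18 + 64) = 6*√82 ≈ 54.332)
O = -1/82 (O = 1/(-82) = -1/82 ≈ -0.012195)
B*33 + O = (6*√82)*33 - 1/82 = 198*√82 - 1/82 = -1/82 + 198*√82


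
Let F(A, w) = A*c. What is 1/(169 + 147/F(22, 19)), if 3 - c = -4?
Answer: 22/3739 ≈ 0.0058839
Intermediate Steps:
c = 7 (c = 3 - 1*(-4) = 3 + 4 = 7)
F(A, w) = 7*A (F(A, w) = A*7 = 7*A)
1/(169 + 147/F(22, 19)) = 1/(169 + 147/((7*22))) = 1/(169 + 147/154) = 1/(169 + 147*(1/154)) = 1/(169 + 21/22) = 1/(3739/22) = 22/3739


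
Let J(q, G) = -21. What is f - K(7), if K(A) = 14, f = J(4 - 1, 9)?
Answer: -35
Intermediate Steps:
f = -21
f - K(7) = -21 - 1*14 = -21 - 14 = -35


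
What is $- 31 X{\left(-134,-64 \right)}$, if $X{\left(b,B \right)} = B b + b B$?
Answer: $-531712$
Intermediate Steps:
$X{\left(b,B \right)} = 2 B b$ ($X{\left(b,B \right)} = B b + B b = 2 B b$)
$- 31 X{\left(-134,-64 \right)} = - 31 \cdot 2 \left(-64\right) \left(-134\right) = \left(-31\right) 17152 = -531712$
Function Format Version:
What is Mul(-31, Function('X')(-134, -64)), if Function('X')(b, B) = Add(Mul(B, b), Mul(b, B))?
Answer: -531712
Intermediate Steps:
Function('X')(b, B) = Mul(2, B, b) (Function('X')(b, B) = Add(Mul(B, b), Mul(B, b)) = Mul(2, B, b))
Mul(-31, Function('X')(-134, -64)) = Mul(-31, Mul(2, -64, -134)) = Mul(-31, 17152) = -531712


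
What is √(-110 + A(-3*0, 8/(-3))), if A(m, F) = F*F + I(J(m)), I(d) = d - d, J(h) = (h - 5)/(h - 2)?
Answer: I*√926/3 ≈ 10.143*I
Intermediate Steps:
J(h) = (-5 + h)/(-2 + h)
I(d) = 0
A(m, F) = F² (A(m, F) = F*F + 0 = F² + 0 = F²)
√(-110 + A(-3*0, 8/(-3))) = √(-110 + (8/(-3))²) = √(-110 + (8*(-⅓))²) = √(-110 + (-8/3)²) = √(-110 + 64/9) = √(-926/9) = I*√926/3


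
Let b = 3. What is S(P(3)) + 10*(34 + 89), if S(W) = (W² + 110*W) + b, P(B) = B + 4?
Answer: 2052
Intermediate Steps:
P(B) = 4 + B
S(W) = 3 + W² + 110*W (S(W) = (W² + 110*W) + 3 = 3 + W² + 110*W)
S(P(3)) + 10*(34 + 89) = (3 + (4 + 3)² + 110*(4 + 3)) + 10*(34 + 89) = (3 + 7² + 110*7) + 10*123 = (3 + 49 + 770) + 1230 = 822 + 1230 = 2052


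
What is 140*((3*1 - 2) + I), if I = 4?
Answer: 700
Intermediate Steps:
140*((3*1 - 2) + I) = 140*((3*1 - 2) + 4) = 140*((3 - 2) + 4) = 140*(1 + 4) = 140*5 = 700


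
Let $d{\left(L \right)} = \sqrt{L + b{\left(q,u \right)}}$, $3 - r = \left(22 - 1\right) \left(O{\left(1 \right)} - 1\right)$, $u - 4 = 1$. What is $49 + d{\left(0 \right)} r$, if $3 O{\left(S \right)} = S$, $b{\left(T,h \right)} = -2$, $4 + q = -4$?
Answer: $49 + 17 i \sqrt{2} \approx 49.0 + 24.042 i$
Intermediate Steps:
$q = -8$ ($q = -4 - 4 = -8$)
$u = 5$ ($u = 4 + 1 = 5$)
$O{\left(S \right)} = \frac{S}{3}$
$r = 17$ ($r = 3 - \left(22 - 1\right) \left(\frac{1}{3} \cdot 1 - 1\right) = 3 - 21 \left(\frac{1}{3} - 1\right) = 3 - 21 \left(- \frac{2}{3}\right) = 3 - -14 = 3 + 14 = 17$)
$d{\left(L \right)} = \sqrt{-2 + L}$ ($d{\left(L \right)} = \sqrt{L - 2} = \sqrt{-2 + L}$)
$49 + d{\left(0 \right)} r = 49 + \sqrt{-2 + 0} \cdot 17 = 49 + \sqrt{-2} \cdot 17 = 49 + i \sqrt{2} \cdot 17 = 49 + 17 i \sqrt{2}$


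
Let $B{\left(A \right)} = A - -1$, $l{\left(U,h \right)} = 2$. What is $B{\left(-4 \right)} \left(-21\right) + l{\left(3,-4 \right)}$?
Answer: $65$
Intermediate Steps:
$B{\left(A \right)} = 1 + A$ ($B{\left(A \right)} = A + 1 = 1 + A$)
$B{\left(-4 \right)} \left(-21\right) + l{\left(3,-4 \right)} = \left(1 - 4\right) \left(-21\right) + 2 = \left(-3\right) \left(-21\right) + 2 = 63 + 2 = 65$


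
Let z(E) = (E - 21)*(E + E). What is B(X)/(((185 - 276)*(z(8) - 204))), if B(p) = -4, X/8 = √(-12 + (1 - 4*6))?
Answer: -1/9373 ≈ -0.00010669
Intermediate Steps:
z(E) = 2*E*(-21 + E) (z(E) = (-21 + E)*(2*E) = 2*E*(-21 + E))
X = 8*I*√35 (X = 8*√(-12 + (1 - 4*6)) = 8*√(-12 + (1 - 24)) = 8*√(-12 - 23) = 8*√(-35) = 8*(I*√35) = 8*I*√35 ≈ 47.329*I)
B(X)/(((185 - 276)*(z(8) - 204))) = -4*1/((185 - 276)*(2*8*(-21 + 8) - 204)) = -4*(-1/(91*(2*8*(-13) - 204))) = -4*(-1/(91*(-208 - 204))) = -4/((-91*(-412))) = -4/37492 = -4*1/37492 = -1/9373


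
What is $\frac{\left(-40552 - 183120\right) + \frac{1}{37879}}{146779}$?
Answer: $- \frac{8472471687}{5559841741} \approx -1.5239$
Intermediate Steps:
$\frac{\left(-40552 - 183120\right) + \frac{1}{37879}}{146779} = \left(-223672 + \frac{1}{37879}\right) \frac{1}{146779} = \left(- \frac{8472471687}{37879}\right) \frac{1}{146779} = - \frac{8472471687}{5559841741}$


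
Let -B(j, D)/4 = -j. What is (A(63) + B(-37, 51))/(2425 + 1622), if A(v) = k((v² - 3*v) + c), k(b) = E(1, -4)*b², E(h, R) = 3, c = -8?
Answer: 2246516/213 ≈ 10547.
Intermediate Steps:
B(j, D) = 4*j (B(j, D) = -(-4)*j = 4*j)
k(b) = 3*b²
A(v) = 3*(-8 + v² - 3*v)² (A(v) = 3*((v² - 3*v) - 8)² = 3*(-8 + v² - 3*v)²)
(A(63) + B(-37, 51))/(2425 + 1622) = (3*(8 - 1*63² + 3*63)² + 4*(-37))/(2425 + 1622) = (3*(8 - 1*3969 + 189)² - 148)/4047 = (3*(8 - 3969 + 189)² - 148)*(1/4047) = (3*(-3772)² - 148)*(1/4047) = (3*14227984 - 148)*(1/4047) = (42683952 - 148)*(1/4047) = 42683804*(1/4047) = 2246516/213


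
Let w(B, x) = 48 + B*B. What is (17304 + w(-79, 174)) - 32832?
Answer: -9239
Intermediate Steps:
w(B, x) = 48 + B²
(17304 + w(-79, 174)) - 32832 = (17304 + (48 + (-79)²)) - 32832 = (17304 + (48 + 6241)) - 32832 = (17304 + 6289) - 32832 = 23593 - 32832 = -9239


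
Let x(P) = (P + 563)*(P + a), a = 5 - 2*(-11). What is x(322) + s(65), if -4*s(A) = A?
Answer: 1235395/4 ≈ 3.0885e+5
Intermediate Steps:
a = 27 (a = 5 + 22 = 27)
x(P) = (27 + P)*(563 + P) (x(P) = (P + 563)*(P + 27) = (563 + P)*(27 + P) = (27 + P)*(563 + P))
s(A) = -A/4
x(322) + s(65) = (15201 + 322² + 590*322) - ¼*65 = (15201 + 103684 + 189980) - 65/4 = 308865 - 65/4 = 1235395/4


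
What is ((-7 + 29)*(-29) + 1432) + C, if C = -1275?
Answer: -481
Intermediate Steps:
((-7 + 29)*(-29) + 1432) + C = ((-7 + 29)*(-29) + 1432) - 1275 = (22*(-29) + 1432) - 1275 = (-638 + 1432) - 1275 = 794 - 1275 = -481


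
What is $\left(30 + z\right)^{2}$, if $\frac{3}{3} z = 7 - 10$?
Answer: $729$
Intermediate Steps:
$z = -3$ ($z = 7 - 10 = -3$)
$\left(30 + z\right)^{2} = \left(30 - 3\right)^{2} = 27^{2} = 729$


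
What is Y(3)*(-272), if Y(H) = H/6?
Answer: -136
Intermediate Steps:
Y(H) = H/6 (Y(H) = H*(⅙) = H/6)
Y(3)*(-272) = ((⅙)*3)*(-272) = (½)*(-272) = -136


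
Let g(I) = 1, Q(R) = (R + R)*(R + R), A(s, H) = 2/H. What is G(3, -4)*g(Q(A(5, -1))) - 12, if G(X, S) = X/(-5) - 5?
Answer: -88/5 ≈ -17.600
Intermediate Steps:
Q(R) = 4*R² (Q(R) = (2*R)*(2*R) = 4*R²)
G(X, S) = -5 - X/5 (G(X, S) = -X/5 - 5 = -5 - X/5)
G(3, -4)*g(Q(A(5, -1))) - 12 = (-5 - ⅕*3)*1 - 12 = (-5 - ⅗)*1 - 12 = -28/5*1 - 12 = -28/5 - 12 = -88/5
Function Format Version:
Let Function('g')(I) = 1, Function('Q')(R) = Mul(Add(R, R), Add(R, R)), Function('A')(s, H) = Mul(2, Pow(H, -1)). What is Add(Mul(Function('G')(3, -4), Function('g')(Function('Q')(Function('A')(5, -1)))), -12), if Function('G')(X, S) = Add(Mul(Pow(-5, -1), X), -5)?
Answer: Rational(-88, 5) ≈ -17.600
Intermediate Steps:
Function('Q')(R) = Mul(4, Pow(R, 2)) (Function('Q')(R) = Mul(Mul(2, R), Mul(2, R)) = Mul(4, Pow(R, 2)))
Function('G')(X, S) = Add(-5, Mul(Rational(-1, 5), X)) (Function('G')(X, S) = Add(Mul(Rational(-1, 5), X), -5) = Add(-5, Mul(Rational(-1, 5), X)))
Add(Mul(Function('G')(3, -4), Function('g')(Function('Q')(Function('A')(5, -1)))), -12) = Add(Mul(Add(-5, Mul(Rational(-1, 5), 3)), 1), -12) = Add(Mul(Add(-5, Rational(-3, 5)), 1), -12) = Add(Mul(Rational(-28, 5), 1), -12) = Add(Rational(-28, 5), -12) = Rational(-88, 5)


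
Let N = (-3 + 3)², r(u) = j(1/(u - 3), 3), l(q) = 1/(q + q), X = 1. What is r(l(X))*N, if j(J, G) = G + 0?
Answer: 0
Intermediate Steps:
l(q) = 1/(2*q)
j(J, G) = G
r(u) = 3
N = 0 (N = 0² = 0)
r(l(X))*N = 3*0 = 0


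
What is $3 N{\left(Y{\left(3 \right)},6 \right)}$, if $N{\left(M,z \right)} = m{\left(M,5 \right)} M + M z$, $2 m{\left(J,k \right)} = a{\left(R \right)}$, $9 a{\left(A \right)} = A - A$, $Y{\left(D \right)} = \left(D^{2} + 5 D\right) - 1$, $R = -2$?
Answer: $414$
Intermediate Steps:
$Y{\left(D \right)} = -1 + D^{2} + 5 D$
$a{\left(A \right)} = 0$ ($a{\left(A \right)} = \frac{A - A}{9} = \frac{1}{9} \cdot 0 = 0$)
$m{\left(J,k \right)} = 0$ ($m{\left(J,k \right)} = \frac{1}{2} \cdot 0 = 0$)
$N{\left(M,z \right)} = M z$ ($N{\left(M,z \right)} = 0 M + M z = 0 + M z = M z$)
$3 N{\left(Y{\left(3 \right)},6 \right)} = 3 \left(-1 + 3^{2} + 5 \cdot 3\right) 6 = 3 \left(-1 + 9 + 15\right) 6 = 3 \cdot 23 \cdot 6 = 3 \cdot 138 = 414$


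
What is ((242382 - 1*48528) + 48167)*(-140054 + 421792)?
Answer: 68186512498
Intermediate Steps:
((242382 - 1*48528) + 48167)*(-140054 + 421792) = ((242382 - 48528) + 48167)*281738 = (193854 + 48167)*281738 = 242021*281738 = 68186512498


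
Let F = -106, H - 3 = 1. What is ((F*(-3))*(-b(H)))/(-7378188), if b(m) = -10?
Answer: -265/614849 ≈ -0.00043100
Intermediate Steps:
H = 4 (H = 3 + 1 = 4)
((F*(-3))*(-b(H)))/(-7378188) = ((-106*(-3))*(-1*(-10)))/(-7378188) = (318*10)*(-1/7378188) = 3180*(-1/7378188) = -265/614849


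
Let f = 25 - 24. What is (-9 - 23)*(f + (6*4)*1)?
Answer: -800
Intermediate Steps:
f = 1
(-9 - 23)*(f + (6*4)*1) = (-9 - 23)*(1 + (6*4)*1) = -32*(1 + 24*1) = -32*(1 + 24) = -32*25 = -800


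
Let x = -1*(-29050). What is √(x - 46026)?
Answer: 4*I*√1061 ≈ 130.29*I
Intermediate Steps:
x = 29050
√(x - 46026) = √(29050 - 46026) = √(-16976) = 4*I*√1061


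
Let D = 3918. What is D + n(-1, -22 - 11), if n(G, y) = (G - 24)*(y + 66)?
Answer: 3093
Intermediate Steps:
n(G, y) = (-24 + G)*(66 + y)
D + n(-1, -22 - 11) = 3918 + (-1584 - 24*(-22 - 11) + 66*(-1) - (-22 - 11)) = 3918 + (-1584 - 24*(-33) - 66 - 1*(-33)) = 3918 + (-1584 + 792 - 66 + 33) = 3918 - 825 = 3093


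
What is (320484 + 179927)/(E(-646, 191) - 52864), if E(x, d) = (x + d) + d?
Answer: -500411/53128 ≈ -9.4190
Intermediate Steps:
E(x, d) = x + 2*d (E(x, d) = (d + x) + d = x + 2*d)
(320484 + 179927)/(E(-646, 191) - 52864) = (320484 + 179927)/((-646 + 2*191) - 52864) = 500411/((-646 + 382) - 52864) = 500411/(-264 - 52864) = 500411/(-53128) = 500411*(-1/53128) = -500411/53128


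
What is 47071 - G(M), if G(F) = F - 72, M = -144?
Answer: 47287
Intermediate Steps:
G(F) = -72 + F
47071 - G(M) = 47071 - (-72 - 144) = 47071 - 1*(-216) = 47071 + 216 = 47287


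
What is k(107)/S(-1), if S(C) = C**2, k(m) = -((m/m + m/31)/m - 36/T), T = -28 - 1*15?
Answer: -125346/142631 ≈ -0.87881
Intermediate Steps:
T = -43 (T = -28 - 15 = -43)
k(m) = -36/43 - (1 + m/31)/m (k(m) = -((m/m + m/31)/m - 36/(-43)) = -((1 + m*(1/31))/m - 36*(-1/43)) = -((1 + m/31)/m + 36/43) = -(36/43 + (1 + m/31)/m) = -36/43 - (1 + m/31)/m)
k(107)/S(-1) = (-1159/1333 - 1/107)/((-1)**2) = (-1159/1333 - 1*1/107)/1 = 1*(-1159/1333 - 1/107) = 1*(-125346/142631) = -125346/142631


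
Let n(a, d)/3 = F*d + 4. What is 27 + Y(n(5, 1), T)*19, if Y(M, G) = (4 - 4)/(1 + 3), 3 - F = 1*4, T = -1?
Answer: 27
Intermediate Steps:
F = -1 (F = 3 - 4 = -1)
n(a, d) = 12 - 3*d (n(a, d) = 3*(-d + 4) = 3*(4 - d) = 12 - 3*d)
Y(M, G) = 0 (Y(M, G) = 0/4 = 0*(1/4) = 0)
27 + Y(n(5, 1), T)*19 = 27 + 0*19 = 27 + 0 = 27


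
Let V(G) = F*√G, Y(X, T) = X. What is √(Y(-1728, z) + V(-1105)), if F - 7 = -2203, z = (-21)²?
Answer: 6*√(-48 - 61*I*√1105) ≈ 188.8 - 193.32*I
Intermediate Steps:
z = 441
F = -2196 (F = 7 - 2203 = -2196)
V(G) = -2196*√G
√(Y(-1728, z) + V(-1105)) = √(-1728 - 2196*I*√1105)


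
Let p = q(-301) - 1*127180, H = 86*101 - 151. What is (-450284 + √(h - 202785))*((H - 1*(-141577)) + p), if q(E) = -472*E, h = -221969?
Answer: -74298661136 + 165004*I*√424754 ≈ -7.4299e+10 + 1.0754e+8*I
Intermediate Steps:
H = 8535 (H = 8686 - 151 = 8535)
p = 14892 (p = -472*(-301) - 1*127180 = 142072 - 127180 = 14892)
(-450284 + √(h - 202785))*((H - 1*(-141577)) + p) = (-450284 + √(-221969 - 202785))*((8535 - 1*(-141577)) + 14892) = (-450284 + √(-424754))*((8535 + 141577) + 14892) = (-450284 + I*√424754)*(150112 + 14892) = (-450284 + I*√424754)*165004 = -74298661136 + 165004*I*√424754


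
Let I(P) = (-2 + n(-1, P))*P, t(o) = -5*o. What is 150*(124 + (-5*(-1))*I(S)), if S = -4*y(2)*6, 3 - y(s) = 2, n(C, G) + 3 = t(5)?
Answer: 558600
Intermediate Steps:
n(C, G) = -28 (n(C, G) = -3 - 5*5 = -3 - 25 = -28)
y(s) = 1 (y(s) = 3 - 1*2 = 3 - 2 = 1)
S = -24 (S = -4*1*6 = -4*6 = -24)
I(P) = -30*P (I(P) = (-2 - 28)*P = -30*P)
150*(124 + (-5*(-1))*I(S)) = 150*(124 + (-5*(-1))*(-30*(-24))) = 150*(124 + 5*720) = 150*(124 + 3600) = 150*3724 = 558600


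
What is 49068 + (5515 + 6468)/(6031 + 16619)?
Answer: 1111402183/22650 ≈ 49069.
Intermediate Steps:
49068 + (5515 + 6468)/(6031 + 16619) = 49068 + 11983/22650 = 1111402183/22650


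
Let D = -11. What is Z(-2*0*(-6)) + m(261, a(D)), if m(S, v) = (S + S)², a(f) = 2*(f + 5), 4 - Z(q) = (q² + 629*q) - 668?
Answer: 273156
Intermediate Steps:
Z(q) = 672 - q² - 629*q (Z(q) = 4 - ((q² + 629*q) - 668) = 4 - (-668 + q² + 629*q) = 4 + (668 - q² - 629*q) = 672 - q² - 629*q)
a(f) = 10 + 2*f (a(f) = 2*(5 + f) = 10 + 2*f)
m(S, v) = 4*S² (m(S, v) = (2*S)² = 4*S²)
Z(-2*0*(-6)) + m(261, a(D)) = (672 - (-2*0*(-6))² - 629*(-2*0)*(-6)) + 4*261² = (672 - (0*(-6))² - 0*(-6)) + 4*68121 = (672 - 1*0² - 629*0) + 272484 = (672 - 1*0 + 0) + 272484 = (672 + 0 + 0) + 272484 = 672 + 272484 = 273156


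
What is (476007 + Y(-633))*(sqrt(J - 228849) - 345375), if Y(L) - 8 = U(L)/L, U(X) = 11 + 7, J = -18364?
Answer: -34689174539625/211 + 100439159*I*sqrt(247213)/211 ≈ -1.644e+11 + 2.3668e+8*I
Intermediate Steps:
U(X) = 18
Y(L) = 8 + 18/L
(476007 + Y(-633))*(sqrt(J - 228849) - 345375) = (476007 + (8 + 18/(-633)))*(sqrt(-18364 - 228849) - 345375) = (476007 + (8 + 18*(-1/633)))*(sqrt(-247213) - 345375) = (476007 + (8 - 6/211))*(I*sqrt(247213) - 345375) = (476007 + 1682/211)*(-345375 + I*sqrt(247213)) = 100439159*(-345375 + I*sqrt(247213))/211 = -34689174539625/211 + 100439159*I*sqrt(247213)/211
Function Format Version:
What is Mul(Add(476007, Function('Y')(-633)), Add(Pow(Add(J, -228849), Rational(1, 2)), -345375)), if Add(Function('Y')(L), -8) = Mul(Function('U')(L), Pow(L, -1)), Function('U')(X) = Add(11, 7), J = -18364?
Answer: Add(Rational(-34689174539625, 211), Mul(Rational(100439159, 211), I, Pow(247213, Rational(1, 2)))) ≈ Add(-1.6440e+11, Mul(2.3668e+8, I))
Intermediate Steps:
Function('U')(X) = 18
Function('Y')(L) = Add(8, Mul(18, Pow(L, -1)))
Mul(Add(476007, Function('Y')(-633)), Add(Pow(Add(J, -228849), Rational(1, 2)), -345375)) = Mul(Add(476007, Add(8, Mul(18, Pow(-633, -1)))), Add(Pow(Add(-18364, -228849), Rational(1, 2)), -345375)) = Mul(Add(476007, Add(8, Mul(18, Rational(-1, 633)))), Add(Pow(-247213, Rational(1, 2)), -345375)) = Mul(Add(476007, Add(8, Rational(-6, 211))), Add(Mul(I, Pow(247213, Rational(1, 2))), -345375)) = Mul(Add(476007, Rational(1682, 211)), Add(-345375, Mul(I, Pow(247213, Rational(1, 2))))) = Mul(Rational(100439159, 211), Add(-345375, Mul(I, Pow(247213, Rational(1, 2))))) = Add(Rational(-34689174539625, 211), Mul(Rational(100439159, 211), I, Pow(247213, Rational(1, 2))))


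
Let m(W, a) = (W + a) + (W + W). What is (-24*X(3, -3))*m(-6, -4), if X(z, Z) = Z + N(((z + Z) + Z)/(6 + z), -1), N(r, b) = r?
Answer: -1760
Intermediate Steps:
m(W, a) = a + 3*W (m(W, a) = (W + a) + 2*W = a + 3*W)
X(z, Z) = Z + (z + 2*Z)/(6 + z) (X(z, Z) = Z + ((z + Z) + Z)/(6 + z) = Z + ((Z + z) + Z)/(6 + z) = Z + (z + 2*Z)/(6 + z))
(-24*X(3, -3))*m(-6, -4) = (-24*(3 + 8*(-3) - 3*3)/(6 + 3))*(-4 + 3*(-6)) = (-24*(3 - 24 - 9)/9)*(-4 - 18) = -8*(-30)/3*(-22) = -24*(-10/3)*(-22) = 80*(-22) = -1760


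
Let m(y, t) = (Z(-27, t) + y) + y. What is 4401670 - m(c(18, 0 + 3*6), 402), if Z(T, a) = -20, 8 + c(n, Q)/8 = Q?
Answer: 4401530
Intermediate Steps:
c(n, Q) = -64 + 8*Q
m(y, t) = -20 + 2*y (m(y, t) = (-20 + y) + y = -20 + 2*y)
4401670 - m(c(18, 0 + 3*6), 402) = 4401670 - (-20 + 2*(-64 + 8*(0 + 3*6))) = 4401670 - (-20 + 2*(-64 + 8*(0 + 18))) = 4401670 - (-20 + 2*(-64 + 8*18)) = 4401670 - (-20 + 2*(-64 + 144)) = 4401670 - (-20 + 2*80) = 4401670 - (-20 + 160) = 4401670 - 1*140 = 4401670 - 140 = 4401530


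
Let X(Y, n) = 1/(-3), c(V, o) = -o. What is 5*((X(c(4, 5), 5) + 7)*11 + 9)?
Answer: 1235/3 ≈ 411.67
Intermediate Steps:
X(Y, n) = -1/3
5*((X(c(4, 5), 5) + 7)*11 + 9) = 5*((-1/3 + 7)*11 + 9) = 5*((20/3)*11 + 9) = 5*(220/3 + 9) = 5*(247/3) = 1235/3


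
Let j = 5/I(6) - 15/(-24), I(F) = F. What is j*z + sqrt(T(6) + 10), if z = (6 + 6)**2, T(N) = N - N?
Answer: 210 + sqrt(10) ≈ 213.16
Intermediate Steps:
T(N) = 0
z = 144 (z = 12**2 = 144)
j = 35/24 (j = 5/6 - 15/(-24) = 5*(1/6) - 15*(-1/24) = 5/6 + 5/8 = 35/24 ≈ 1.4583)
j*z + sqrt(T(6) + 10) = (35/24)*144 + sqrt(0 + 10) = 210 + sqrt(10)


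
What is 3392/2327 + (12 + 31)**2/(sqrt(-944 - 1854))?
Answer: 3392/2327 - 1849*I*sqrt(2798)/2798 ≈ 1.4577 - 34.955*I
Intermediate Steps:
3392/2327 + (12 + 31)**2/(sqrt(-944 - 1854)) = 3392*(1/2327) + 43**2/(sqrt(-2798)) = 3392/2327 + 1849/((I*sqrt(2798))) = 3392/2327 + 1849*(-I*sqrt(2798)/2798) = 3392/2327 - 1849*I*sqrt(2798)/2798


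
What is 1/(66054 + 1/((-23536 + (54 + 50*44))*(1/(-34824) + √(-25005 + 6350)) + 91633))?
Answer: 1881938551248825530875401/124309569064210311217641170122 - 179228576328*I*√18655/310773922660525778044102925305 ≈ 1.5139e-5 - 7.877e-17*I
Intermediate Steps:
1/(66054 + 1/((-23536 + (54 + 50*44))*(1/(-34824) + √(-25005 + 6350)) + 91633)) = 1/(66054 + 1/((-23536 + (54 + 2200))*(-1/34824 + √(-18655)) + 91633)) = 1/(66054 + 1/((-23536 + 2254)*(-1/34824 + I*√18655) + 91633)) = 1/(66054 + 1/(-21282*(-1/34824 + I*√18655) + 91633)) = 1/(66054 + 1/((3547/5804 - 21282*I*√18655) + 91633)) = 1/(66054 + 1/(531841479/5804 - 21282*I*√18655))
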